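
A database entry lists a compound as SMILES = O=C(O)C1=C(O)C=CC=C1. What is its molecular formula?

Walk through each heavy atom and fill implicit hydrogens from standard valence (C 4, N 3, O 2, S 2, halogen 1):
  atom 1: O, bond orders sum to 2 (valence 2) → 0 H
  atom 2: C, bond orders sum to 4 (valence 4) → 0 H
  atom 3: O, bond orders sum to 1 (valence 2) → 1 H
  atom 4: C, bond orders sum to 4 (valence 4) → 0 H
  atom 5: C, bond orders sum to 4 (valence 4) → 0 H
  atom 6: O, bond orders sum to 1 (valence 2) → 1 H
  atom 7: C, bond orders sum to 3 (valence 4) → 1 H
  atom 8: C, bond orders sum to 3 (valence 4) → 1 H
  atom 9: C, bond orders sum to 3 (valence 4) → 1 H
  atom 10: C, bond orders sum to 3 (valence 4) → 1 H
Totals → C:7, H:6, O:3.

C7H6O3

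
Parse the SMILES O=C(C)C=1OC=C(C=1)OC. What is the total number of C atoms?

7

Count every carbon token in the SMILES (each C, including those in ring-closure positions and inside branches).
Carbon count: 7.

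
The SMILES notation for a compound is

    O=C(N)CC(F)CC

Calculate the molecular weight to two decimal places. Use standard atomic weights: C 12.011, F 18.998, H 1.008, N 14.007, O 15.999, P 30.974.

119.14 g/mol

First, the molecular formula is C5H10FNO (counting implicit H from valence).
  C: 5 × 12.011 = 60.055
  F: 1 × 18.998 = 18.998
  H: 10 × 1.008 = 10.080
  N: 1 × 14.007 = 14.007
  O: 1 × 15.999 = 15.999
Sum: 5×12.011 + 1×18.998 + 10×1.008 + 1×14.007 + 1×15.999 = 119.139 → 119.14 g/mol.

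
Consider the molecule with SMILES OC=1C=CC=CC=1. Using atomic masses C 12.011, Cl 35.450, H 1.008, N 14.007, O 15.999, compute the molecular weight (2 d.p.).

First, the molecular formula is C6H6O (counting implicit H from valence).
  C: 6 × 12.011 = 72.066
  H: 6 × 1.008 = 6.048
  O: 1 × 15.999 = 15.999
Sum: 6×12.011 + 6×1.008 + 1×15.999 = 94.113 → 94.11 g/mol.

94.11 g/mol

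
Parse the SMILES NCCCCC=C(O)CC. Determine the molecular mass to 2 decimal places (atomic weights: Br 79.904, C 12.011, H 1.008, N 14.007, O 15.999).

143.23 g/mol

First, the molecular formula is C8H17NO (counting implicit H from valence).
  C: 8 × 12.011 = 96.088
  H: 17 × 1.008 = 17.136
  N: 1 × 14.007 = 14.007
  O: 1 × 15.999 = 15.999
Sum: 8×12.011 + 17×1.008 + 1×14.007 + 1×15.999 = 143.230 → 143.23 g/mol.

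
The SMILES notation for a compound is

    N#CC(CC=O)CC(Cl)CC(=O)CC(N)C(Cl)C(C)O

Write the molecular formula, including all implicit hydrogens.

Walk through each heavy atom and fill implicit hydrogens from standard valence (C 4, N 3, O 2, S 2, halogen 1):
  atom 1: N, bond orders sum to 3 (valence 3) → 0 H
  atom 2: C, bond orders sum to 4 (valence 4) → 0 H
  atom 3: C, bond orders sum to 3 (valence 4) → 1 H
  atom 4: C, bond orders sum to 2 (valence 4) → 2 H
  atom 5: C, bond orders sum to 3 (valence 4) → 1 H
  atom 6: O, bond orders sum to 2 (valence 2) → 0 H
  atom 7: C, bond orders sum to 2 (valence 4) → 2 H
  atom 8: C, bond orders sum to 3 (valence 4) → 1 H
  atom 9: Cl (halogen, monovalent) → 0 H
  atom 10: C, bond orders sum to 2 (valence 4) → 2 H
  atom 11: C, bond orders sum to 4 (valence 4) → 0 H
  atom 12: O, bond orders sum to 2 (valence 2) → 0 H
  atom 13: C, bond orders sum to 2 (valence 4) → 2 H
  atom 14: C, bond orders sum to 3 (valence 4) → 1 H
  atom 15: N, bond orders sum to 1 (valence 3) → 2 H
  atom 16: C, bond orders sum to 3 (valence 4) → 1 H
  atom 17: Cl (halogen, monovalent) → 0 H
  atom 18: C, bond orders sum to 3 (valence 4) → 1 H
  atom 19: C, bond orders sum to 1 (valence 4) → 3 H
  atom 20: O, bond orders sum to 1 (valence 2) → 1 H
Totals → C:13, H:20, Cl:2, N:2, O:3.

C13H20Cl2N2O3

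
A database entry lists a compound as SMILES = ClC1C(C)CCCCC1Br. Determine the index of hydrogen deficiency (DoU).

1

Degree of unsaturation = (number of rings) + (number of π bonds).
Ring closures in the SMILES: 1.
π bonds: none → 0 DoU from unsaturation.
Total DoU = 1 + 0 = 1.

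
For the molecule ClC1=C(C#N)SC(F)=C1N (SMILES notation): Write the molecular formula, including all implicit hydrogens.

C5H2ClFN2S

Walk through each heavy atom and fill implicit hydrogens from standard valence (C 4, N 3, O 2, S 2, halogen 1):
  atom 1: Cl (halogen, monovalent) → 0 H
  atom 2: C, bond orders sum to 4 (valence 4) → 0 H
  atom 3: C, bond orders sum to 4 (valence 4) → 0 H
  atom 4: C, bond orders sum to 4 (valence 4) → 0 H
  atom 5: N, bond orders sum to 3 (valence 3) → 0 H
  atom 6: S, bond orders sum to 2 (valence 2) → 0 H
  atom 7: C, bond orders sum to 4 (valence 4) → 0 H
  atom 8: F (halogen, monovalent) → 0 H
  atom 9: C, bond orders sum to 4 (valence 4) → 0 H
  atom 10: N, bond orders sum to 1 (valence 3) → 2 H
Totals → C:5, H:2, Cl:1, F:1, N:2, S:1.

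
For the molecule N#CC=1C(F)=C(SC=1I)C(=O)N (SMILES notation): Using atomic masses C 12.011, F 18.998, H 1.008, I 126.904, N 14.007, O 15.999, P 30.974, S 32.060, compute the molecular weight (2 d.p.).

First, the molecular formula is C6H2FIN2OS (counting implicit H from valence).
  C: 6 × 12.011 = 72.066
  F: 1 × 18.998 = 18.998
  H: 2 × 1.008 = 2.016
  I: 1 × 126.904 = 126.904
  N: 2 × 14.007 = 28.014
  O: 1 × 15.999 = 15.999
  S: 1 × 32.060 = 32.060
Sum: 6×12.011 + 1×18.998 + 2×1.008 + 1×126.904 + 2×14.007 + 1×15.999 + 1×32.060 = 296.057 → 296.06 g/mol.

296.06 g/mol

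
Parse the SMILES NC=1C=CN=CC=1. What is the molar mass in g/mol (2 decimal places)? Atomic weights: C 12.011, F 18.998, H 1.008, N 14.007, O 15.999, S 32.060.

First, the molecular formula is C5H6N2 (counting implicit H from valence).
  C: 5 × 12.011 = 60.055
  H: 6 × 1.008 = 6.048
  N: 2 × 14.007 = 28.014
Sum: 5×12.011 + 6×1.008 + 2×14.007 = 94.117 → 94.12 g/mol.

94.12 g/mol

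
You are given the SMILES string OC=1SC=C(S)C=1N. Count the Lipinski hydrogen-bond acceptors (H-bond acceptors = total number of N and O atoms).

2

N atoms: 1; O atoms: 1.
Lipinski HBA = 1 + 1 = 2.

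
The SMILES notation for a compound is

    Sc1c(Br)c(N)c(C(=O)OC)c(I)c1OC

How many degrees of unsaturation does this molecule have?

5

Molecular formula: C9H9BrINO3S.
DoU = (2C + 2 + N − H − X) / 2, where X is the halogen count and O/S are ignored.
    = (2·9 + 2 + 1 − 9 − 2) / 2 = 10 / 2 = 5.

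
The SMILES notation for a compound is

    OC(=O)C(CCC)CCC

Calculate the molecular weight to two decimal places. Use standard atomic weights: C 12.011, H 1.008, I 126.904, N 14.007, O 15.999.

First, the molecular formula is C8H16O2 (counting implicit H from valence).
  C: 8 × 12.011 = 96.088
  H: 16 × 1.008 = 16.128
  O: 2 × 15.999 = 31.998
Sum: 8×12.011 + 16×1.008 + 2×15.999 = 144.214 → 144.21 g/mol.

144.21 g/mol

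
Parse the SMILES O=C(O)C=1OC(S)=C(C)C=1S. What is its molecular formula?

C6H6O3S2

Walk through each heavy atom and fill implicit hydrogens from standard valence (C 4, N 3, O 2, S 2, halogen 1):
  atom 1: O, bond orders sum to 2 (valence 2) → 0 H
  atom 2: C, bond orders sum to 4 (valence 4) → 0 H
  atom 3: O, bond orders sum to 1 (valence 2) → 1 H
  atom 4: C, bond orders sum to 4 (valence 4) → 0 H
  atom 5: O, bond orders sum to 2 (valence 2) → 0 H
  atom 6: C, bond orders sum to 4 (valence 4) → 0 H
  atom 7: S, bond orders sum to 1 (valence 2) → 1 H
  atom 8: C, bond orders sum to 4 (valence 4) → 0 H
  atom 9: C, bond orders sum to 1 (valence 4) → 3 H
  atom 10: C, bond orders sum to 4 (valence 4) → 0 H
  atom 11: S, bond orders sum to 1 (valence 2) → 1 H
Totals → C:6, H:6, O:3, S:2.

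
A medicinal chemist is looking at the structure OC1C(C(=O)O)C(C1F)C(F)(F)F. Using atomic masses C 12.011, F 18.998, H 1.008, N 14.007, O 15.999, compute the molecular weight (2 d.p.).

202.10 g/mol

First, the molecular formula is C6H6F4O3 (counting implicit H from valence).
  C: 6 × 12.011 = 72.066
  F: 4 × 18.998 = 75.992
  H: 6 × 1.008 = 6.048
  O: 3 × 15.999 = 47.997
Sum: 6×12.011 + 4×18.998 + 6×1.008 + 3×15.999 = 202.103 → 202.10 g/mol.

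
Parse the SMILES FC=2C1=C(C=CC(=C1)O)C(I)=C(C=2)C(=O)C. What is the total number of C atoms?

Count every carbon token in the SMILES (each C, including those in ring-closure positions and inside branches).
Carbon count: 12.

12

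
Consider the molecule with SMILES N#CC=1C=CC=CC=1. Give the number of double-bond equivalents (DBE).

6

Degree of unsaturation = (number of rings) + (number of π bonds).
Ring closures in the SMILES: 1.
π bonds: 3 double bonds (each 1 DoU), 1 triple bond (each 2 DoU) → 5 DoU from unsaturation.
Total DoU = 1 + 5 = 6.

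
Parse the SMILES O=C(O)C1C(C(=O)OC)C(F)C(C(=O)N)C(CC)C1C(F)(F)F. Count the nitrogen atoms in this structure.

1

Scan the SMILES for N atoms (remember two-letter symbols like Cl and Br are single atoms).
Nitrogen count: 1.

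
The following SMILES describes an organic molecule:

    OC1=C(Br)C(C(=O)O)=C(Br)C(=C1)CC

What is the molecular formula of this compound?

Walk through each heavy atom and fill implicit hydrogens from standard valence (C 4, N 3, O 2, S 2, halogen 1):
  atom 1: O, bond orders sum to 1 (valence 2) → 1 H
  atom 2: C, bond orders sum to 4 (valence 4) → 0 H
  atom 3: C, bond orders sum to 4 (valence 4) → 0 H
  atom 4: Br (halogen, monovalent) → 0 H
  atom 5: C, bond orders sum to 4 (valence 4) → 0 H
  atom 6: C, bond orders sum to 4 (valence 4) → 0 H
  atom 7: O, bond orders sum to 2 (valence 2) → 0 H
  atom 8: O, bond orders sum to 1 (valence 2) → 1 H
  atom 9: C, bond orders sum to 4 (valence 4) → 0 H
  atom 10: Br (halogen, monovalent) → 0 H
  atom 11: C, bond orders sum to 4 (valence 4) → 0 H
  atom 12: C, bond orders sum to 3 (valence 4) → 1 H
  atom 13: C, bond orders sum to 2 (valence 4) → 2 H
  atom 14: C, bond orders sum to 1 (valence 4) → 3 H
Totals → C:9, H:8, Br:2, O:3.

C9H8Br2O3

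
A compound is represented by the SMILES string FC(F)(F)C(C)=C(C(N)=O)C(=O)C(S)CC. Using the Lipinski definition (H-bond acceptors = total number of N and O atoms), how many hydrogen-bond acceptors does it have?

N atoms: 1; O atoms: 2.
Lipinski HBA = 1 + 2 = 3.

3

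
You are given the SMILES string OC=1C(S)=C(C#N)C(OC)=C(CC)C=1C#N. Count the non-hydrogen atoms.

16

Every atom symbol written in the SMILES (organic subset) is one heavy atom; implicit H are not written.
Heavy atoms by element → C:11, N:2, O:2, S:1.
Total: 16.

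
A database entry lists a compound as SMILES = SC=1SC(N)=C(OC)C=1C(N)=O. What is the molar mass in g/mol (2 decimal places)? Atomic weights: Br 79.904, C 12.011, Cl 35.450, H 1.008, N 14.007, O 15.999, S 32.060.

First, the molecular formula is C6H8N2O2S2 (counting implicit H from valence).
  C: 6 × 12.011 = 72.066
  H: 8 × 1.008 = 8.064
  N: 2 × 14.007 = 28.014
  O: 2 × 15.999 = 31.998
  S: 2 × 32.060 = 64.120
Sum: 6×12.011 + 8×1.008 + 2×14.007 + 2×15.999 + 2×32.060 = 204.262 → 204.26 g/mol.

204.26 g/mol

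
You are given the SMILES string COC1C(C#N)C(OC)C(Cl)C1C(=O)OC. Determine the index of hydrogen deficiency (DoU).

4

Degree of unsaturation = (number of rings) + (number of π bonds).
Ring closures in the SMILES: 1.
π bonds: 1 double bond (each 1 DoU), 1 triple bond (each 2 DoU) → 3 DoU from unsaturation.
Total DoU = 1 + 3 = 4.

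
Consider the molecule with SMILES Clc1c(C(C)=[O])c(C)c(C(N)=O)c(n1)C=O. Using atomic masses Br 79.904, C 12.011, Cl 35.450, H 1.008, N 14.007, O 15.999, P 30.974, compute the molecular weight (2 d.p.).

240.64 g/mol

First, the molecular formula is C10H9ClN2O3 (counting implicit H from valence).
  C: 10 × 12.011 = 120.110
  Cl: 1 × 35.450 = 35.450
  H: 9 × 1.008 = 9.072
  N: 2 × 14.007 = 28.014
  O: 3 × 15.999 = 47.997
Sum: 10×12.011 + 1×35.450 + 9×1.008 + 2×14.007 + 3×15.999 = 240.643 → 240.64 g/mol.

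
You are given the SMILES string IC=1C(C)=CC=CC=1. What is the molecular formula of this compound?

C7H7I

Walk through each heavy atom and fill implicit hydrogens from standard valence (C 4, N 3, O 2, S 2, halogen 1):
  atom 1: I (halogen, monovalent) → 0 H
  atom 2: C, bond orders sum to 4 (valence 4) → 0 H
  atom 3: C, bond orders sum to 4 (valence 4) → 0 H
  atom 4: C, bond orders sum to 1 (valence 4) → 3 H
  atom 5: C, bond orders sum to 3 (valence 4) → 1 H
  atom 6: C, bond orders sum to 3 (valence 4) → 1 H
  atom 7: C, bond orders sum to 3 (valence 4) → 1 H
  atom 8: C, bond orders sum to 3 (valence 4) → 1 H
Totals → C:7, H:7, I:1.
In Hill order: C7H7I.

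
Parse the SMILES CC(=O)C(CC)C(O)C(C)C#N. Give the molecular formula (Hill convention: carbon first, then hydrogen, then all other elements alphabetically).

Walk through each heavy atom and fill implicit hydrogens from standard valence (C 4, N 3, O 2, S 2, halogen 1):
  atom 1: C, bond orders sum to 1 (valence 4) → 3 H
  atom 2: C, bond orders sum to 4 (valence 4) → 0 H
  atom 3: O, bond orders sum to 2 (valence 2) → 0 H
  atom 4: C, bond orders sum to 3 (valence 4) → 1 H
  atom 5: C, bond orders sum to 2 (valence 4) → 2 H
  atom 6: C, bond orders sum to 1 (valence 4) → 3 H
  atom 7: C, bond orders sum to 3 (valence 4) → 1 H
  atom 8: O, bond orders sum to 1 (valence 2) → 1 H
  atom 9: C, bond orders sum to 3 (valence 4) → 1 H
  atom 10: C, bond orders sum to 1 (valence 4) → 3 H
  atom 11: C, bond orders sum to 4 (valence 4) → 0 H
  atom 12: N, bond orders sum to 3 (valence 3) → 0 H
Totals → C:9, H:15, N:1, O:2.
In Hill order: C9H15NO2.

C9H15NO2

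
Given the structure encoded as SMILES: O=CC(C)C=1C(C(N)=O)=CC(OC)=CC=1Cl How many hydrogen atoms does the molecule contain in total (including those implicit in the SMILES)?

12

Walk through each heavy atom and fill implicit hydrogens from standard valence (C 4, N 3, O 2, S 2, halogen 1):
  atom 1: O, bond orders sum to 2 (valence 2) → 0 H
  atom 2: C, bond orders sum to 3 (valence 4) → 1 H
  atom 3: C, bond orders sum to 3 (valence 4) → 1 H
  atom 4: C, bond orders sum to 1 (valence 4) → 3 H
  atom 5: C, bond orders sum to 4 (valence 4) → 0 H
  atom 6: C, bond orders sum to 4 (valence 4) → 0 H
  atom 7: C, bond orders sum to 4 (valence 4) → 0 H
  atom 8: N, bond orders sum to 1 (valence 3) → 2 H
  atom 9: O, bond orders sum to 2 (valence 2) → 0 H
  atom 10: C, bond orders sum to 3 (valence 4) → 1 H
  atom 11: C, bond orders sum to 4 (valence 4) → 0 H
  atom 12: O, bond orders sum to 2 (valence 2) → 0 H
  atom 13: C, bond orders sum to 1 (valence 4) → 3 H
  atom 14: C, bond orders sum to 3 (valence 4) → 1 H
  atom 15: C, bond orders sum to 4 (valence 4) → 0 H
  atom 16: Cl (halogen, monovalent) → 0 H
Total hydrogens: 12.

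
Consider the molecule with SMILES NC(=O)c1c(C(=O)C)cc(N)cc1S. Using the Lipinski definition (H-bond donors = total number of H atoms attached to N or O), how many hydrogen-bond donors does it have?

4

Donors: find every N or O and count the H atoms it carries.
  atom 1 (N): bond orders sum to 1 → 2 H
  atom 3 (O): bond orders sum to 2 → 0 H
  atom 7 (O): bond orders sum to 2 → 0 H
  atom 11 (N): bond orders sum to 1 → 2 H
Lipinski HBD = 4.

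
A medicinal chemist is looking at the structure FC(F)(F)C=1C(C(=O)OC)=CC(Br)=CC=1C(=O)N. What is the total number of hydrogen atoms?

Walk through each heavy atom and fill implicit hydrogens from standard valence (C 4, N 3, O 2, S 2, halogen 1):
  atom 1: F (halogen, monovalent) → 0 H
  atom 2: C, bond orders sum to 4 (valence 4) → 0 H
  atom 3: F (halogen, monovalent) → 0 H
  atom 4: F (halogen, monovalent) → 0 H
  atom 5: C, bond orders sum to 4 (valence 4) → 0 H
  atom 6: C, bond orders sum to 4 (valence 4) → 0 H
  atom 7: C, bond orders sum to 4 (valence 4) → 0 H
  atom 8: O, bond orders sum to 2 (valence 2) → 0 H
  atom 9: O, bond orders sum to 2 (valence 2) → 0 H
  atom 10: C, bond orders sum to 1 (valence 4) → 3 H
  atom 11: C, bond orders sum to 3 (valence 4) → 1 H
  atom 12: C, bond orders sum to 4 (valence 4) → 0 H
  atom 13: Br (halogen, monovalent) → 0 H
  atom 14: C, bond orders sum to 3 (valence 4) → 1 H
  atom 15: C, bond orders sum to 4 (valence 4) → 0 H
  atom 16: C, bond orders sum to 4 (valence 4) → 0 H
  atom 17: O, bond orders sum to 2 (valence 2) → 0 H
  atom 18: N, bond orders sum to 1 (valence 3) → 2 H
Total hydrogens: 7.

7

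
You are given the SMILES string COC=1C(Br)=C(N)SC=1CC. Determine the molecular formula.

C7H10BrNOS

Walk through each heavy atom and fill implicit hydrogens from standard valence (C 4, N 3, O 2, S 2, halogen 1):
  atom 1: C, bond orders sum to 1 (valence 4) → 3 H
  atom 2: O, bond orders sum to 2 (valence 2) → 0 H
  atom 3: C, bond orders sum to 4 (valence 4) → 0 H
  atom 4: C, bond orders sum to 4 (valence 4) → 0 H
  atom 5: Br (halogen, monovalent) → 0 H
  atom 6: C, bond orders sum to 4 (valence 4) → 0 H
  atom 7: N, bond orders sum to 1 (valence 3) → 2 H
  atom 8: S, bond orders sum to 2 (valence 2) → 0 H
  atom 9: C, bond orders sum to 4 (valence 4) → 0 H
  atom 10: C, bond orders sum to 2 (valence 4) → 2 H
  atom 11: C, bond orders sum to 1 (valence 4) → 3 H
Totals → C:7, H:10, Br:1, N:1, O:1, S:1.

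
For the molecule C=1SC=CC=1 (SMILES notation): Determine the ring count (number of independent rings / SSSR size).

1

In SMILES, each pair of matching ring-closure digits denotes one ring-closing bond; the number of such bonds equals the number of independent rings.
Ring-closure bonds here: 1.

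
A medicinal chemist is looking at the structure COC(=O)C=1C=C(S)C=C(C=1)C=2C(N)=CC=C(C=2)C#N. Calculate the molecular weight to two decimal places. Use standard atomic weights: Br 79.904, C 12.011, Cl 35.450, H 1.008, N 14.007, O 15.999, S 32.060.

284.33 g/mol

First, the molecular formula is C15H12N2O2S (counting implicit H from valence).
  C: 15 × 12.011 = 180.165
  H: 12 × 1.008 = 12.096
  N: 2 × 14.007 = 28.014
  O: 2 × 15.999 = 31.998
  S: 1 × 32.060 = 32.060
Sum: 15×12.011 + 12×1.008 + 2×14.007 + 2×15.999 + 1×32.060 = 284.333 → 284.33 g/mol.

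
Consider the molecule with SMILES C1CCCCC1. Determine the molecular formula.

Walk through each heavy atom and fill implicit hydrogens from standard valence (C 4, N 3, O 2, S 2, halogen 1):
  atom 1: C, bond orders sum to 2 (valence 4) → 2 H
  atom 2: C, bond orders sum to 2 (valence 4) → 2 H
  atom 3: C, bond orders sum to 2 (valence 4) → 2 H
  atom 4: C, bond orders sum to 2 (valence 4) → 2 H
  atom 5: C, bond orders sum to 2 (valence 4) → 2 H
  atom 6: C, bond orders sum to 2 (valence 4) → 2 H
Totals → C:6, H:12.

C6H12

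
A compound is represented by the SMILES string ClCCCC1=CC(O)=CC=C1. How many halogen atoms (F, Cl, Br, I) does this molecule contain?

1

Halogen atoms appear at heavy-atom position 1 (1×Cl).
Other groups present: 1 hydroxyl.
Halogen count: 1.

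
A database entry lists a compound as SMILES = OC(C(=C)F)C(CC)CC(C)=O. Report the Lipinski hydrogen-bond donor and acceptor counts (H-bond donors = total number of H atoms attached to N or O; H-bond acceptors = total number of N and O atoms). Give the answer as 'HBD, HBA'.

Donors: find every N or O and count the H atoms it carries.
  atom 1 (O): bond orders sum to 1 → 1 H
  atom 12 (O): bond orders sum to 2 → 0 H
Lipinski HBD = 1.
Acceptors: N atoms = 0, O atoms = 2 → HBA = 2.

1, 2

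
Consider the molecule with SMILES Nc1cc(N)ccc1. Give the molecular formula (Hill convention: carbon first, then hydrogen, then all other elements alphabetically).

C6H8N2

Walk through each heavy atom and fill implicit hydrogens from standard valence (C 4, N 3, O 2, S 2, halogen 1); for lowercase aromatic atoms, an aromatic c carries 1 H when it has two neighbours and 0 H with three, and aromatic n carries 0 H:
  atom 1: N, bond orders sum to 1 (valence 3) → 2 H
  atom 2: aromatic c, 3 neighbours → 0 H
  atom 3: aromatic c, 2 neighbours → 1 H
  atom 4: aromatic c, 3 neighbours → 0 H
  atom 5: N, bond orders sum to 1 (valence 3) → 2 H
  atom 6: aromatic c, 2 neighbours → 1 H
  atom 7: aromatic c, 2 neighbours → 1 H
  atom 8: aromatic c, 2 neighbours → 1 H
Totals → C:6, H:8, N:2.
In Hill order: C6H8N2.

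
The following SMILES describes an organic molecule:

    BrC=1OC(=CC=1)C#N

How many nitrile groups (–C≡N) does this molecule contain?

The nitrile motif appears at heavy-atom position 7 in the SMILES.
Nitrile count: 1.

1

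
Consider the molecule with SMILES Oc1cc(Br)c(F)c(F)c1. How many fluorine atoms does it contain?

2

Scan the SMILES for F atoms (remember two-letter symbols like Cl and Br are single atoms).
Fluorine count: 2.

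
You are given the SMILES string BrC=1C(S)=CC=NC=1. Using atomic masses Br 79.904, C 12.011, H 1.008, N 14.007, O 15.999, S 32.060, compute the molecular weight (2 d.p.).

First, the molecular formula is C5H4BrNS (counting implicit H from valence).
  Br: 1 × 79.904 = 79.904
  C: 5 × 12.011 = 60.055
  H: 4 × 1.008 = 4.032
  N: 1 × 14.007 = 14.007
  S: 1 × 32.060 = 32.060
Sum: 1×79.904 + 5×12.011 + 4×1.008 + 1×14.007 + 1×32.060 = 190.058 → 190.06 g/mol.

190.06 g/mol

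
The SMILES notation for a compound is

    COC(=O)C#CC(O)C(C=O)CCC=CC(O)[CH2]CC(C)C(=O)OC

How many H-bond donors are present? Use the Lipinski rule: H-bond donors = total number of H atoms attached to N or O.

2

Donors: find every N or O and count the H atoms it carries.
  atom 2 (O): bond orders sum to 2 → 0 H
  atom 4 (O): bond orders sum to 2 → 0 H
  atom 8 (O): bond orders sum to 1 → 1 H
  atom 11 (O): bond orders sum to 2 → 0 H
  atom 17 (O): bond orders sum to 1 → 1 H
  atom 23 (O): bond orders sum to 2 → 0 H
  atom 24 (O): bond orders sum to 2 → 0 H
Lipinski HBD = 2.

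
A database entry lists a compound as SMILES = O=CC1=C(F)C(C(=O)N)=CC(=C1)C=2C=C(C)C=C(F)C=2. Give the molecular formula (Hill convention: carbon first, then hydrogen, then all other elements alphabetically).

C15H11F2NO2

Walk through each heavy atom and fill implicit hydrogens from standard valence (C 4, N 3, O 2, S 2, halogen 1):
  atom 1: O, bond orders sum to 2 (valence 2) → 0 H
  atom 2: C, bond orders sum to 3 (valence 4) → 1 H
  atom 3: C, bond orders sum to 4 (valence 4) → 0 H
  atom 4: C, bond orders sum to 4 (valence 4) → 0 H
  atom 5: F (halogen, monovalent) → 0 H
  atom 6: C, bond orders sum to 4 (valence 4) → 0 H
  atom 7: C, bond orders sum to 4 (valence 4) → 0 H
  atom 8: O, bond orders sum to 2 (valence 2) → 0 H
  atom 9: N, bond orders sum to 1 (valence 3) → 2 H
  atom 10: C, bond orders sum to 3 (valence 4) → 1 H
  atom 11: C, bond orders sum to 4 (valence 4) → 0 H
  atom 12: C, bond orders sum to 3 (valence 4) → 1 H
  atom 13: C, bond orders sum to 4 (valence 4) → 0 H
  atom 14: C, bond orders sum to 3 (valence 4) → 1 H
  atom 15: C, bond orders sum to 4 (valence 4) → 0 H
  atom 16: C, bond orders sum to 1 (valence 4) → 3 H
  atom 17: C, bond orders sum to 3 (valence 4) → 1 H
  atom 18: C, bond orders sum to 4 (valence 4) → 0 H
  atom 19: F (halogen, monovalent) → 0 H
  atom 20: C, bond orders sum to 3 (valence 4) → 1 H
Totals → C:15, H:11, F:2, N:1, O:2.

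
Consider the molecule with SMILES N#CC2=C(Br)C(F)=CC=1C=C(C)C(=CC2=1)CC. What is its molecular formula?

Walk through each heavy atom and fill implicit hydrogens from standard valence (C 4, N 3, O 2, S 2, halogen 1):
  atom 1: N, bond orders sum to 3 (valence 3) → 0 H
  atom 2: C, bond orders sum to 4 (valence 4) → 0 H
  atom 3: C, bond orders sum to 4 (valence 4) → 0 H
  atom 4: C, bond orders sum to 4 (valence 4) → 0 H
  atom 5: Br (halogen, monovalent) → 0 H
  atom 6: C, bond orders sum to 4 (valence 4) → 0 H
  atom 7: F (halogen, monovalent) → 0 H
  atom 8: C, bond orders sum to 3 (valence 4) → 1 H
  atom 9: C, bond orders sum to 4 (valence 4) → 0 H
  atom 10: C, bond orders sum to 3 (valence 4) → 1 H
  atom 11: C, bond orders sum to 4 (valence 4) → 0 H
  atom 12: C, bond orders sum to 1 (valence 4) → 3 H
  atom 13: C, bond orders sum to 4 (valence 4) → 0 H
  atom 14: C, bond orders sum to 3 (valence 4) → 1 H
  atom 15: C, bond orders sum to 4 (valence 4) → 0 H
  atom 16: C, bond orders sum to 2 (valence 4) → 2 H
  atom 17: C, bond orders sum to 1 (valence 4) → 3 H
Totals → C:14, H:11, Br:1, F:1, N:1.
In Hill order: C14H11BrFN.

C14H11BrFN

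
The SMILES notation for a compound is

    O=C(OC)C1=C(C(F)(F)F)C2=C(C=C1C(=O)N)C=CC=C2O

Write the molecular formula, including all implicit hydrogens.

Walk through each heavy atom and fill implicit hydrogens from standard valence (C 4, N 3, O 2, S 2, halogen 1):
  atom 1: O, bond orders sum to 2 (valence 2) → 0 H
  atom 2: C, bond orders sum to 4 (valence 4) → 0 H
  atom 3: O, bond orders sum to 2 (valence 2) → 0 H
  atom 4: C, bond orders sum to 1 (valence 4) → 3 H
  atom 5: C, bond orders sum to 4 (valence 4) → 0 H
  atom 6: C, bond orders sum to 4 (valence 4) → 0 H
  atom 7: C, bond orders sum to 4 (valence 4) → 0 H
  atom 8: F (halogen, monovalent) → 0 H
  atom 9: F (halogen, monovalent) → 0 H
  atom 10: F (halogen, monovalent) → 0 H
  atom 11: C, bond orders sum to 4 (valence 4) → 0 H
  atom 12: C, bond orders sum to 4 (valence 4) → 0 H
  atom 13: C, bond orders sum to 3 (valence 4) → 1 H
  atom 14: C, bond orders sum to 4 (valence 4) → 0 H
  atom 15: C, bond orders sum to 4 (valence 4) → 0 H
  atom 16: O, bond orders sum to 2 (valence 2) → 0 H
  atom 17: N, bond orders sum to 1 (valence 3) → 2 H
  atom 18: C, bond orders sum to 3 (valence 4) → 1 H
  atom 19: C, bond orders sum to 3 (valence 4) → 1 H
  atom 20: C, bond orders sum to 3 (valence 4) → 1 H
  atom 21: C, bond orders sum to 4 (valence 4) → 0 H
  atom 22: O, bond orders sum to 1 (valence 2) → 1 H
Totals → C:14, H:10, F:3, N:1, O:4.
In Hill order: C14H10F3NO4.

C14H10F3NO4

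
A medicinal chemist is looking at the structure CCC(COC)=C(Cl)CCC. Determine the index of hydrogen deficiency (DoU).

Molecular formula: C9H17ClO.
DoU = (2C + 2 + N − H − X) / 2, where X is the halogen count and O/S are ignored.
    = (2·9 + 2 + 0 − 17 − 1) / 2 = 2 / 2 = 1.

1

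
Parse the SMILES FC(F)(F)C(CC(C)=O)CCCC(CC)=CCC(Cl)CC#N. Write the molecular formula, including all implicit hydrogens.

Walk through each heavy atom and fill implicit hydrogens from standard valence (C 4, N 3, O 2, S 2, halogen 1):
  atom 1: F (halogen, monovalent) → 0 H
  atom 2: C, bond orders sum to 4 (valence 4) → 0 H
  atom 3: F (halogen, monovalent) → 0 H
  atom 4: F (halogen, monovalent) → 0 H
  atom 5: C, bond orders sum to 3 (valence 4) → 1 H
  atom 6: C, bond orders sum to 2 (valence 4) → 2 H
  atom 7: C, bond orders sum to 4 (valence 4) → 0 H
  atom 8: C, bond orders sum to 1 (valence 4) → 3 H
  atom 9: O, bond orders sum to 2 (valence 2) → 0 H
  atom 10: C, bond orders sum to 2 (valence 4) → 2 H
  atom 11: C, bond orders sum to 2 (valence 4) → 2 H
  atom 12: C, bond orders sum to 2 (valence 4) → 2 H
  atom 13: C, bond orders sum to 4 (valence 4) → 0 H
  atom 14: C, bond orders sum to 2 (valence 4) → 2 H
  atom 15: C, bond orders sum to 1 (valence 4) → 3 H
  atom 16: C, bond orders sum to 3 (valence 4) → 1 H
  atom 17: C, bond orders sum to 2 (valence 4) → 2 H
  atom 18: C, bond orders sum to 3 (valence 4) → 1 H
  atom 19: Cl (halogen, monovalent) → 0 H
  atom 20: C, bond orders sum to 2 (valence 4) → 2 H
  atom 21: C, bond orders sum to 4 (valence 4) → 0 H
  atom 22: N, bond orders sum to 3 (valence 3) → 0 H
Totals → C:16, H:23, Cl:1, F:3, N:1, O:1.
In Hill order: C16H23ClF3NO.

C16H23ClF3NO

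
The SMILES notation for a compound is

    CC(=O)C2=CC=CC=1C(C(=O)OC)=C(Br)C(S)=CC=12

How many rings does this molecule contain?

In SMILES, each pair of matching ring-closure digits denotes one ring-closing bond; the number of such bonds equals the number of independent rings.
Ring-closure bonds here: 2.

2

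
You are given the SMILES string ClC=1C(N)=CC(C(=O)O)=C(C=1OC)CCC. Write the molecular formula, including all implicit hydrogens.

Walk through each heavy atom and fill implicit hydrogens from standard valence (C 4, N 3, O 2, S 2, halogen 1):
  atom 1: Cl (halogen, monovalent) → 0 H
  atom 2: C, bond orders sum to 4 (valence 4) → 0 H
  atom 3: C, bond orders sum to 4 (valence 4) → 0 H
  atom 4: N, bond orders sum to 1 (valence 3) → 2 H
  atom 5: C, bond orders sum to 3 (valence 4) → 1 H
  atom 6: C, bond orders sum to 4 (valence 4) → 0 H
  atom 7: C, bond orders sum to 4 (valence 4) → 0 H
  atom 8: O, bond orders sum to 2 (valence 2) → 0 H
  atom 9: O, bond orders sum to 1 (valence 2) → 1 H
  atom 10: C, bond orders sum to 4 (valence 4) → 0 H
  atom 11: C, bond orders sum to 4 (valence 4) → 0 H
  atom 12: O, bond orders sum to 2 (valence 2) → 0 H
  atom 13: C, bond orders sum to 1 (valence 4) → 3 H
  atom 14: C, bond orders sum to 2 (valence 4) → 2 H
  atom 15: C, bond orders sum to 2 (valence 4) → 2 H
  atom 16: C, bond orders sum to 1 (valence 4) → 3 H
Totals → C:11, H:14, Cl:1, N:1, O:3.
In Hill order: C11H14ClNO3.

C11H14ClNO3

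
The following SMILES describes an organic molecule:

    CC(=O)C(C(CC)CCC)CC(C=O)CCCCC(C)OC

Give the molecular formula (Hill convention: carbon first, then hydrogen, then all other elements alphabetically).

C19H36O3

Walk through each heavy atom and fill implicit hydrogens from standard valence (C 4, N 3, O 2, S 2, halogen 1):
  atom 1: C, bond orders sum to 1 (valence 4) → 3 H
  atom 2: C, bond orders sum to 4 (valence 4) → 0 H
  atom 3: O, bond orders sum to 2 (valence 2) → 0 H
  atom 4: C, bond orders sum to 3 (valence 4) → 1 H
  atom 5: C, bond orders sum to 3 (valence 4) → 1 H
  atom 6: C, bond orders sum to 2 (valence 4) → 2 H
  atom 7: C, bond orders sum to 1 (valence 4) → 3 H
  atom 8: C, bond orders sum to 2 (valence 4) → 2 H
  atom 9: C, bond orders sum to 2 (valence 4) → 2 H
  atom 10: C, bond orders sum to 1 (valence 4) → 3 H
  atom 11: C, bond orders sum to 2 (valence 4) → 2 H
  atom 12: C, bond orders sum to 3 (valence 4) → 1 H
  atom 13: C, bond orders sum to 3 (valence 4) → 1 H
  atom 14: O, bond orders sum to 2 (valence 2) → 0 H
  atom 15: C, bond orders sum to 2 (valence 4) → 2 H
  atom 16: C, bond orders sum to 2 (valence 4) → 2 H
  atom 17: C, bond orders sum to 2 (valence 4) → 2 H
  atom 18: C, bond orders sum to 2 (valence 4) → 2 H
  atom 19: C, bond orders sum to 3 (valence 4) → 1 H
  atom 20: C, bond orders sum to 1 (valence 4) → 3 H
  atom 21: O, bond orders sum to 2 (valence 2) → 0 H
  atom 22: C, bond orders sum to 1 (valence 4) → 3 H
Totals → C:19, H:36, O:3.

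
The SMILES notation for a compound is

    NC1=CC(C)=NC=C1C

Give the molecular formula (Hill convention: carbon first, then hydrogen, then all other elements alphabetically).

Walk through each heavy atom and fill implicit hydrogens from standard valence (C 4, N 3, O 2, S 2, halogen 1):
  atom 1: N, bond orders sum to 1 (valence 3) → 2 H
  atom 2: C, bond orders sum to 4 (valence 4) → 0 H
  atom 3: C, bond orders sum to 3 (valence 4) → 1 H
  atom 4: C, bond orders sum to 4 (valence 4) → 0 H
  atom 5: C, bond orders sum to 1 (valence 4) → 3 H
  atom 6: N, bond orders sum to 3 (valence 3) → 0 H
  atom 7: C, bond orders sum to 3 (valence 4) → 1 H
  atom 8: C, bond orders sum to 4 (valence 4) → 0 H
  atom 9: C, bond orders sum to 1 (valence 4) → 3 H
Totals → C:7, H:10, N:2.
In Hill order: C7H10N2.

C7H10N2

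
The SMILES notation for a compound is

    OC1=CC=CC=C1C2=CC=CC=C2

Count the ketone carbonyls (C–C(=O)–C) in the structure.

Scan the SMILES for the ketone motif — none present.
Groups that are present: 1 hydroxyl.

0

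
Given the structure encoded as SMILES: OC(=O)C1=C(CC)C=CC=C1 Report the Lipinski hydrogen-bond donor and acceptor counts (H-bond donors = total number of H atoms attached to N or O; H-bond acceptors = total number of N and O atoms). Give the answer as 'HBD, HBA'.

1, 2

Donors: find every N or O and count the H atoms it carries.
  atom 1 (O): bond orders sum to 1 → 1 H
  atom 3 (O): bond orders sum to 2 → 0 H
Lipinski HBD = 1.
Acceptors: N atoms = 0, O atoms = 2 → HBA = 2.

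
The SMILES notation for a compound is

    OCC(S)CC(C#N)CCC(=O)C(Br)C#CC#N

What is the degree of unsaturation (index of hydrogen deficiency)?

7

Molecular formula: C12H13BrN2O2S.
DoU = (2C + 2 + N − H − X) / 2, where X is the halogen count and O/S are ignored.
    = (2·12 + 2 + 2 − 13 − 1) / 2 = 14 / 2 = 7.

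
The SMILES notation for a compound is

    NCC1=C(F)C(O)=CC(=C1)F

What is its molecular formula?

Walk through each heavy atom and fill implicit hydrogens from standard valence (C 4, N 3, O 2, S 2, halogen 1):
  atom 1: N, bond orders sum to 1 (valence 3) → 2 H
  atom 2: C, bond orders sum to 2 (valence 4) → 2 H
  atom 3: C, bond orders sum to 4 (valence 4) → 0 H
  atom 4: C, bond orders sum to 4 (valence 4) → 0 H
  atom 5: F (halogen, monovalent) → 0 H
  atom 6: C, bond orders sum to 4 (valence 4) → 0 H
  atom 7: O, bond orders sum to 1 (valence 2) → 1 H
  atom 8: C, bond orders sum to 3 (valence 4) → 1 H
  atom 9: C, bond orders sum to 4 (valence 4) → 0 H
  atom 10: C, bond orders sum to 3 (valence 4) → 1 H
  atom 11: F (halogen, monovalent) → 0 H
Totals → C:7, H:7, F:2, N:1, O:1.

C7H7F2NO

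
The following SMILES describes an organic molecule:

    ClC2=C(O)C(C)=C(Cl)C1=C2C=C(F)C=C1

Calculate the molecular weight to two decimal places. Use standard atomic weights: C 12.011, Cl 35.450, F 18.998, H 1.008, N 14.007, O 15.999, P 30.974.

First, the molecular formula is C11H7Cl2FO (counting implicit H from valence).
  C: 11 × 12.011 = 132.121
  Cl: 2 × 35.450 = 70.900
  F: 1 × 18.998 = 18.998
  H: 7 × 1.008 = 7.056
  O: 1 × 15.999 = 15.999
Sum: 11×12.011 + 2×35.450 + 1×18.998 + 7×1.008 + 1×15.999 = 245.074 → 245.07 g/mol.

245.07 g/mol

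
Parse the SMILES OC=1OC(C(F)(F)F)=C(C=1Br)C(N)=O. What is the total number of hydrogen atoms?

3

Walk through each heavy atom and fill implicit hydrogens from standard valence (C 4, N 3, O 2, S 2, halogen 1):
  atom 1: O, bond orders sum to 1 (valence 2) → 1 H
  atom 2: C, bond orders sum to 4 (valence 4) → 0 H
  atom 3: O, bond orders sum to 2 (valence 2) → 0 H
  atom 4: C, bond orders sum to 4 (valence 4) → 0 H
  atom 5: C, bond orders sum to 4 (valence 4) → 0 H
  atom 6: F (halogen, monovalent) → 0 H
  atom 7: F (halogen, monovalent) → 0 H
  atom 8: F (halogen, monovalent) → 0 H
  atom 9: C, bond orders sum to 4 (valence 4) → 0 H
  atom 10: C, bond orders sum to 4 (valence 4) → 0 H
  atom 11: Br (halogen, monovalent) → 0 H
  atom 12: C, bond orders sum to 4 (valence 4) → 0 H
  atom 13: N, bond orders sum to 1 (valence 3) → 2 H
  atom 14: O, bond orders sum to 2 (valence 2) → 0 H
Total hydrogens: 3.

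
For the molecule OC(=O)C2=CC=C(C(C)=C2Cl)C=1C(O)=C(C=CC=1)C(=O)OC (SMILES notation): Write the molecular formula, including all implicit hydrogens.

Walk through each heavy atom and fill implicit hydrogens from standard valence (C 4, N 3, O 2, S 2, halogen 1):
  atom 1: O, bond orders sum to 1 (valence 2) → 1 H
  atom 2: C, bond orders sum to 4 (valence 4) → 0 H
  atom 3: O, bond orders sum to 2 (valence 2) → 0 H
  atom 4: C, bond orders sum to 4 (valence 4) → 0 H
  atom 5: C, bond orders sum to 3 (valence 4) → 1 H
  atom 6: C, bond orders sum to 3 (valence 4) → 1 H
  atom 7: C, bond orders sum to 4 (valence 4) → 0 H
  atom 8: C, bond orders sum to 4 (valence 4) → 0 H
  atom 9: C, bond orders sum to 1 (valence 4) → 3 H
  atom 10: C, bond orders sum to 4 (valence 4) → 0 H
  atom 11: Cl (halogen, monovalent) → 0 H
  atom 12: C, bond orders sum to 4 (valence 4) → 0 H
  atom 13: C, bond orders sum to 4 (valence 4) → 0 H
  atom 14: O, bond orders sum to 1 (valence 2) → 1 H
  atom 15: C, bond orders sum to 4 (valence 4) → 0 H
  atom 16: C, bond orders sum to 3 (valence 4) → 1 H
  atom 17: C, bond orders sum to 3 (valence 4) → 1 H
  atom 18: C, bond orders sum to 3 (valence 4) → 1 H
  atom 19: C, bond orders sum to 4 (valence 4) → 0 H
  atom 20: O, bond orders sum to 2 (valence 2) → 0 H
  atom 21: O, bond orders sum to 2 (valence 2) → 0 H
  atom 22: C, bond orders sum to 1 (valence 4) → 3 H
Totals → C:16, H:13, Cl:1, O:5.
In Hill order: C16H13ClO5.

C16H13ClO5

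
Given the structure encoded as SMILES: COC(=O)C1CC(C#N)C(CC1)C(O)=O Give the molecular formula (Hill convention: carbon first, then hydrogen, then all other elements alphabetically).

C10H13NO4

Walk through each heavy atom and fill implicit hydrogens from standard valence (C 4, N 3, O 2, S 2, halogen 1):
  atom 1: C, bond orders sum to 1 (valence 4) → 3 H
  atom 2: O, bond orders sum to 2 (valence 2) → 0 H
  atom 3: C, bond orders sum to 4 (valence 4) → 0 H
  atom 4: O, bond orders sum to 2 (valence 2) → 0 H
  atom 5: C, bond orders sum to 3 (valence 4) → 1 H
  atom 6: C, bond orders sum to 2 (valence 4) → 2 H
  atom 7: C, bond orders sum to 3 (valence 4) → 1 H
  atom 8: C, bond orders sum to 4 (valence 4) → 0 H
  atom 9: N, bond orders sum to 3 (valence 3) → 0 H
  atom 10: C, bond orders sum to 3 (valence 4) → 1 H
  atom 11: C, bond orders sum to 2 (valence 4) → 2 H
  atom 12: C, bond orders sum to 2 (valence 4) → 2 H
  atom 13: C, bond orders sum to 4 (valence 4) → 0 H
  atom 14: O, bond orders sum to 1 (valence 2) → 1 H
  atom 15: O, bond orders sum to 2 (valence 2) → 0 H
Totals → C:10, H:13, N:1, O:4.
In Hill order: C10H13NO4.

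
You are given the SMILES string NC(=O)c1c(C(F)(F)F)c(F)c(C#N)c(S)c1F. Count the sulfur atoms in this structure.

Scan the SMILES for S atoms (remember two-letter symbols like Cl and Br are single atoms).
Sulfur count: 1.

1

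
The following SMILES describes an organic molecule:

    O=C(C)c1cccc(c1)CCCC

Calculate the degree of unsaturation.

5

Molecular formula: C12H16O.
DoU = (2C + 2 + N − H − X) / 2, where X is the halogen count and O/S are ignored.
    = (2·12 + 2 + 0 − 16 − 0) / 2 = 10 / 2 = 5.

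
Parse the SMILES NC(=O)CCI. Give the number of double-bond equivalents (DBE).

Degree of unsaturation = (number of rings) + (number of π bonds).
Ring closures in the SMILES: 0.
π bonds: 1 double bond (each 1 DoU) → 1 DoU from unsaturation.
Total DoU = 0 + 1 = 1.

1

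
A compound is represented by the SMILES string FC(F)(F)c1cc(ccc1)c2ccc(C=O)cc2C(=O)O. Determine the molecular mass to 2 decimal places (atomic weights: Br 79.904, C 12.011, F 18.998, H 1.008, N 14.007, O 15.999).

294.23 g/mol

First, the molecular formula is C15H9F3O3 (counting implicit H from valence).
  C: 15 × 12.011 = 180.165
  F: 3 × 18.998 = 56.994
  H: 9 × 1.008 = 9.072
  O: 3 × 15.999 = 47.997
Sum: 15×12.011 + 3×18.998 + 9×1.008 + 3×15.999 = 294.228 → 294.23 g/mol.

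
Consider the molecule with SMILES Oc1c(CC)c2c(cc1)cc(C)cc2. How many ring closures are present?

In SMILES, each pair of matching ring-closure digits denotes one ring-closing bond; the number of such bonds equals the number of independent rings.
Ring-closure bonds here: 2.

2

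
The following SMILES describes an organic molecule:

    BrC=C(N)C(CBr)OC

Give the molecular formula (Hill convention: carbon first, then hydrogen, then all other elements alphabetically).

Walk through each heavy atom and fill implicit hydrogens from standard valence (C 4, N 3, O 2, S 2, halogen 1):
  atom 1: Br (halogen, monovalent) → 0 H
  atom 2: C, bond orders sum to 3 (valence 4) → 1 H
  atom 3: C, bond orders sum to 4 (valence 4) → 0 H
  atom 4: N, bond orders sum to 1 (valence 3) → 2 H
  atom 5: C, bond orders sum to 3 (valence 4) → 1 H
  atom 6: C, bond orders sum to 2 (valence 4) → 2 H
  atom 7: Br (halogen, monovalent) → 0 H
  atom 8: O, bond orders sum to 2 (valence 2) → 0 H
  atom 9: C, bond orders sum to 1 (valence 4) → 3 H
Totals → C:5, H:9, Br:2, N:1, O:1.
In Hill order: C5H9Br2NO.

C5H9Br2NO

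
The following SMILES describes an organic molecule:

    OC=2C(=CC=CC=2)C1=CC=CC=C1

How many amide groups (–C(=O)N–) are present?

0

Scan the SMILES for the amide motif — none present.
Groups that are present: 1 hydroxyl.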